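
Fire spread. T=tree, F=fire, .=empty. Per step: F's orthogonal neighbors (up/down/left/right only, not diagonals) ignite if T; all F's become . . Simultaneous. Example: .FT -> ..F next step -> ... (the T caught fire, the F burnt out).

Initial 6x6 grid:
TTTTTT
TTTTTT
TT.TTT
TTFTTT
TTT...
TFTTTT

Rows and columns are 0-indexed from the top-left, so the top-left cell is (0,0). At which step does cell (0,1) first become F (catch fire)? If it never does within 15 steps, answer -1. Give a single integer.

Step 1: cell (0,1)='T' (+6 fires, +2 burnt)
Step 2: cell (0,1)='T' (+6 fires, +6 burnt)
Step 3: cell (0,1)='T' (+6 fires, +6 burnt)
Step 4: cell (0,1)='F' (+7 fires, +6 burnt)
  -> target ignites at step 4
Step 5: cell (0,1)='.' (+4 fires, +7 burnt)
Step 6: cell (0,1)='.' (+1 fires, +4 burnt)
Step 7: cell (0,1)='.' (+0 fires, +1 burnt)
  fire out at step 7

4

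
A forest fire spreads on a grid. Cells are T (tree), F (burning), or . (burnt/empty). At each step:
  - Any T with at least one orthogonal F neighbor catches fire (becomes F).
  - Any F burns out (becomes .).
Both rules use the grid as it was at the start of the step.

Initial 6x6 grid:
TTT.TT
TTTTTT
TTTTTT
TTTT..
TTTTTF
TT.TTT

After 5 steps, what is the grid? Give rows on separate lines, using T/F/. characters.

Step 1: 2 trees catch fire, 1 burn out
  TTT.TT
  TTTTTT
  TTTTTT
  TTTT..
  TTTTF.
  TT.TTF
Step 2: 2 trees catch fire, 2 burn out
  TTT.TT
  TTTTTT
  TTTTTT
  TTTT..
  TTTF..
  TT.TF.
Step 3: 3 trees catch fire, 2 burn out
  TTT.TT
  TTTTTT
  TTTTTT
  TTTF..
  TTF...
  TT.F..
Step 4: 3 trees catch fire, 3 burn out
  TTT.TT
  TTTTTT
  TTTFTT
  TTF...
  TF....
  TT....
Step 5: 6 trees catch fire, 3 burn out
  TTT.TT
  TTTFTT
  TTF.FT
  TF....
  F.....
  TF....

TTT.TT
TTTFTT
TTF.FT
TF....
F.....
TF....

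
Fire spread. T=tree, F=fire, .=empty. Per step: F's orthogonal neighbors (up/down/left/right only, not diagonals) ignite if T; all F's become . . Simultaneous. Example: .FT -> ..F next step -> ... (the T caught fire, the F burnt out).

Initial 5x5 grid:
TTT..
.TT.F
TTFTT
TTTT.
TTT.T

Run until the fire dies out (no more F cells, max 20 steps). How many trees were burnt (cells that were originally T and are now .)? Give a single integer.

Step 1: +5 fires, +2 burnt (F count now 5)
Step 2: +6 fires, +5 burnt (F count now 6)
Step 3: +3 fires, +6 burnt (F count now 3)
Step 4: +2 fires, +3 burnt (F count now 2)
Step 5: +0 fires, +2 burnt (F count now 0)
Fire out after step 5
Initially T: 17, now '.': 24
Total burnt (originally-T cells now '.'): 16

Answer: 16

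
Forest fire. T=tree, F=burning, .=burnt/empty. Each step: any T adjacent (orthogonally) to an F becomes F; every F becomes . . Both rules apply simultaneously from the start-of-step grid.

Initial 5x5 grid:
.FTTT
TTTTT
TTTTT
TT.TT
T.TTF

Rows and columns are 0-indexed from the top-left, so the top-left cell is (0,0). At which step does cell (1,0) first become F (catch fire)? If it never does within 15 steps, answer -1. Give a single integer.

Step 1: cell (1,0)='T' (+4 fires, +2 burnt)
Step 2: cell (1,0)='F' (+7 fires, +4 burnt)
  -> target ignites at step 2
Step 3: cell (1,0)='.' (+7 fires, +7 burnt)
Step 4: cell (1,0)='.' (+1 fires, +7 burnt)
Step 5: cell (1,0)='.' (+1 fires, +1 burnt)
Step 6: cell (1,0)='.' (+0 fires, +1 burnt)
  fire out at step 6

2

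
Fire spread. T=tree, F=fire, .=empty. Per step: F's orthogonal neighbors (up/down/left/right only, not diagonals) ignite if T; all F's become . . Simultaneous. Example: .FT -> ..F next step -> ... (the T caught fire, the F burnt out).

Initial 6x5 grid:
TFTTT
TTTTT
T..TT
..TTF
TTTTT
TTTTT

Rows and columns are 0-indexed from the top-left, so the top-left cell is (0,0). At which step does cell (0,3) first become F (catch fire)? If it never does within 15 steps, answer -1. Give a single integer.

Step 1: cell (0,3)='T' (+6 fires, +2 burnt)
Step 2: cell (0,3)='F' (+8 fires, +6 burnt)
  -> target ignites at step 2
Step 3: cell (0,3)='.' (+5 fires, +8 burnt)
Step 4: cell (0,3)='.' (+2 fires, +5 burnt)
Step 5: cell (0,3)='.' (+2 fires, +2 burnt)
Step 6: cell (0,3)='.' (+1 fires, +2 burnt)
Step 7: cell (0,3)='.' (+0 fires, +1 burnt)
  fire out at step 7

2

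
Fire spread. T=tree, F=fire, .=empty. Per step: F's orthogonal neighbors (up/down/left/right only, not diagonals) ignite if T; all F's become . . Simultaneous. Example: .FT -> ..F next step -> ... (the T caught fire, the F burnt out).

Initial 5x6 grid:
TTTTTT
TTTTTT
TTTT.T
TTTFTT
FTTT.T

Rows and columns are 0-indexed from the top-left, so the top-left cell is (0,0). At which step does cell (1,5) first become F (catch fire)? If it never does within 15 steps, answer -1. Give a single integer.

Step 1: cell (1,5)='T' (+6 fires, +2 burnt)
Step 2: cell (1,5)='T' (+6 fires, +6 burnt)
Step 3: cell (1,5)='T' (+7 fires, +6 burnt)
Step 4: cell (1,5)='F' (+5 fires, +7 burnt)
  -> target ignites at step 4
Step 5: cell (1,5)='.' (+2 fires, +5 burnt)
Step 6: cell (1,5)='.' (+0 fires, +2 burnt)
  fire out at step 6

4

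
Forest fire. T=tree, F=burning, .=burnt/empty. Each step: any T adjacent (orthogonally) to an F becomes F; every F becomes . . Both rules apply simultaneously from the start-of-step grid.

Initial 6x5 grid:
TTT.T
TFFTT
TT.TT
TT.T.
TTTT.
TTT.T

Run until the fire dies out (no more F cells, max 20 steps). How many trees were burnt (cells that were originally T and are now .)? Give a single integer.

Answer: 21

Derivation:
Step 1: +5 fires, +2 burnt (F count now 5)
Step 2: +5 fires, +5 burnt (F count now 5)
Step 3: +5 fires, +5 burnt (F count now 5)
Step 4: +4 fires, +5 burnt (F count now 4)
Step 5: +2 fires, +4 burnt (F count now 2)
Step 6: +0 fires, +2 burnt (F count now 0)
Fire out after step 6
Initially T: 22, now '.': 29
Total burnt (originally-T cells now '.'): 21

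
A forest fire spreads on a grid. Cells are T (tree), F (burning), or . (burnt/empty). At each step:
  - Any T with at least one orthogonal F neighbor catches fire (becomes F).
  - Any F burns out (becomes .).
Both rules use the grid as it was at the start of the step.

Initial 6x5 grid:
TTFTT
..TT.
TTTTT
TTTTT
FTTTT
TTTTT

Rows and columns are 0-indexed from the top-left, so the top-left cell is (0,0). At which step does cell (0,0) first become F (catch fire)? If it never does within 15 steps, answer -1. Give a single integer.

Step 1: cell (0,0)='T' (+6 fires, +2 burnt)
Step 2: cell (0,0)='F' (+8 fires, +6 burnt)
  -> target ignites at step 2
Step 3: cell (0,0)='.' (+5 fires, +8 burnt)
Step 4: cell (0,0)='.' (+4 fires, +5 burnt)
Step 5: cell (0,0)='.' (+2 fires, +4 burnt)
Step 6: cell (0,0)='.' (+0 fires, +2 burnt)
  fire out at step 6

2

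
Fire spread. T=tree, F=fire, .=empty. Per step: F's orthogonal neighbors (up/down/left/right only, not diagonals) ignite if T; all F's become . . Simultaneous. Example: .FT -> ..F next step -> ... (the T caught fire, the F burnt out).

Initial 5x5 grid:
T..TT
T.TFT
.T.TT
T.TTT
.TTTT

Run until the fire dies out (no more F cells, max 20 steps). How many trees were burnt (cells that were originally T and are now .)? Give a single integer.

Step 1: +4 fires, +1 burnt (F count now 4)
Step 2: +3 fires, +4 burnt (F count now 3)
Step 3: +3 fires, +3 burnt (F count now 3)
Step 4: +2 fires, +3 burnt (F count now 2)
Step 5: +1 fires, +2 burnt (F count now 1)
Step 6: +0 fires, +1 burnt (F count now 0)
Fire out after step 6
Initially T: 17, now '.': 21
Total burnt (originally-T cells now '.'): 13

Answer: 13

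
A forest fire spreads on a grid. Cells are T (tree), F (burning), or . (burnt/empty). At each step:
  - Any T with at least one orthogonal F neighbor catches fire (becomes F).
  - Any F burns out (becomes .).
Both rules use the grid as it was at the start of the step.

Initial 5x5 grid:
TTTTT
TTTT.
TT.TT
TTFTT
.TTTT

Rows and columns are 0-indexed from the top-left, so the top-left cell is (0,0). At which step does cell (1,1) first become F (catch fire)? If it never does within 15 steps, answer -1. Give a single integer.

Step 1: cell (1,1)='T' (+3 fires, +1 burnt)
Step 2: cell (1,1)='T' (+6 fires, +3 burnt)
Step 3: cell (1,1)='F' (+5 fires, +6 burnt)
  -> target ignites at step 3
Step 4: cell (1,1)='.' (+4 fires, +5 burnt)
Step 5: cell (1,1)='.' (+3 fires, +4 burnt)
Step 6: cell (1,1)='.' (+0 fires, +3 burnt)
  fire out at step 6

3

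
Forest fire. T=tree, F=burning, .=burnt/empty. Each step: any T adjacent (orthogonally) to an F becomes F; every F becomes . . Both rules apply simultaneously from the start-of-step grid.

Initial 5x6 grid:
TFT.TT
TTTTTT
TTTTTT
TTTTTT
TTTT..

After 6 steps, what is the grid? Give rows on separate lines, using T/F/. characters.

Step 1: 3 trees catch fire, 1 burn out
  F.F.TT
  TFTTTT
  TTTTTT
  TTTTTT
  TTTT..
Step 2: 3 trees catch fire, 3 burn out
  ....TT
  F.FTTT
  TFTTTT
  TTTTTT
  TTTT..
Step 3: 4 trees catch fire, 3 burn out
  ....TT
  ...FTT
  F.FTTT
  TFTTTT
  TTTT..
Step 4: 5 trees catch fire, 4 burn out
  ....TT
  ....FT
  ...FTT
  F.FTTT
  TFTT..
Step 5: 6 trees catch fire, 5 burn out
  ....FT
  .....F
  ....FT
  ...FTT
  F.FT..
Step 6: 4 trees catch fire, 6 burn out
  .....F
  ......
  .....F
  ....FT
  ...F..

.....F
......
.....F
....FT
...F..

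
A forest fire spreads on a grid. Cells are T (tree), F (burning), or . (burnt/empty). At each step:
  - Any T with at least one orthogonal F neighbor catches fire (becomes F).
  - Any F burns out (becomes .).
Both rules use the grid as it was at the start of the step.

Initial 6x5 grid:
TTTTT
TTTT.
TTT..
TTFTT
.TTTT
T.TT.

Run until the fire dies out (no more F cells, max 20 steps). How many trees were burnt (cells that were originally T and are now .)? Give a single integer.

Step 1: +4 fires, +1 burnt (F count now 4)
Step 2: +7 fires, +4 burnt (F count now 7)
Step 3: +6 fires, +7 burnt (F count now 6)
Step 4: +3 fires, +6 burnt (F count now 3)
Step 5: +2 fires, +3 burnt (F count now 2)
Step 6: +0 fires, +2 burnt (F count now 0)
Fire out after step 6
Initially T: 23, now '.': 29
Total burnt (originally-T cells now '.'): 22

Answer: 22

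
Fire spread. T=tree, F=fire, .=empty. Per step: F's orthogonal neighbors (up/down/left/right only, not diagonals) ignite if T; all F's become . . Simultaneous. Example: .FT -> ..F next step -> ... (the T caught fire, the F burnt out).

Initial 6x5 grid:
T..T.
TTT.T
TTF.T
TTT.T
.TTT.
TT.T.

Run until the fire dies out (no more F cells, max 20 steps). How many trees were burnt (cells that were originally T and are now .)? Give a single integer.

Answer: 15

Derivation:
Step 1: +3 fires, +1 burnt (F count now 3)
Step 2: +4 fires, +3 burnt (F count now 4)
Step 3: +4 fires, +4 burnt (F count now 4)
Step 4: +3 fires, +4 burnt (F count now 3)
Step 5: +1 fires, +3 burnt (F count now 1)
Step 6: +0 fires, +1 burnt (F count now 0)
Fire out after step 6
Initially T: 19, now '.': 26
Total burnt (originally-T cells now '.'): 15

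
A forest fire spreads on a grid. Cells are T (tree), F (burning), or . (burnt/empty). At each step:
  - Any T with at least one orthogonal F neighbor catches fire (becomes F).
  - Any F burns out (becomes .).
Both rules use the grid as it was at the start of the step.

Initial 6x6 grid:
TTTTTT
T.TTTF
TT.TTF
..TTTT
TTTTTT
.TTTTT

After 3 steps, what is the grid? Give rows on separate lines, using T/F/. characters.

Step 1: 4 trees catch fire, 2 burn out
  TTTTTF
  T.TTF.
  TT.TF.
  ..TTTF
  TTTTTT
  .TTTTT
Step 2: 5 trees catch fire, 4 burn out
  TTTTF.
  T.TF..
  TT.F..
  ..TTF.
  TTTTTF
  .TTTTT
Step 3: 5 trees catch fire, 5 burn out
  TTTF..
  T.F...
  TT....
  ..TF..
  TTTTF.
  .TTTTF

TTTF..
T.F...
TT....
..TF..
TTTTF.
.TTTTF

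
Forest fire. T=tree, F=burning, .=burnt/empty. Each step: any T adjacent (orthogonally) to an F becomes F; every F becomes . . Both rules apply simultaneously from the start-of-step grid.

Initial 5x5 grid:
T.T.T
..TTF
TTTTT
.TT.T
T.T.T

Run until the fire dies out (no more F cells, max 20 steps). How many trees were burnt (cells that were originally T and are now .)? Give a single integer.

Step 1: +3 fires, +1 burnt (F count now 3)
Step 2: +3 fires, +3 burnt (F count now 3)
Step 3: +3 fires, +3 burnt (F count now 3)
Step 4: +2 fires, +3 burnt (F count now 2)
Step 5: +3 fires, +2 burnt (F count now 3)
Step 6: +0 fires, +3 burnt (F count now 0)
Fire out after step 6
Initially T: 16, now '.': 23
Total burnt (originally-T cells now '.'): 14

Answer: 14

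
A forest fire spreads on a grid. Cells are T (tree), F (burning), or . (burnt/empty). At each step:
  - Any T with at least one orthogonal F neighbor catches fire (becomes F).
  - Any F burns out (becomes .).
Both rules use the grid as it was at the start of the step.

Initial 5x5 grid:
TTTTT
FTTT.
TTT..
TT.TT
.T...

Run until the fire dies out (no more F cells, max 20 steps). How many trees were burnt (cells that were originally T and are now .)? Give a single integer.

Answer: 14

Derivation:
Step 1: +3 fires, +1 burnt (F count now 3)
Step 2: +4 fires, +3 burnt (F count now 4)
Step 3: +4 fires, +4 burnt (F count now 4)
Step 4: +2 fires, +4 burnt (F count now 2)
Step 5: +1 fires, +2 burnt (F count now 1)
Step 6: +0 fires, +1 burnt (F count now 0)
Fire out after step 6
Initially T: 16, now '.': 23
Total burnt (originally-T cells now '.'): 14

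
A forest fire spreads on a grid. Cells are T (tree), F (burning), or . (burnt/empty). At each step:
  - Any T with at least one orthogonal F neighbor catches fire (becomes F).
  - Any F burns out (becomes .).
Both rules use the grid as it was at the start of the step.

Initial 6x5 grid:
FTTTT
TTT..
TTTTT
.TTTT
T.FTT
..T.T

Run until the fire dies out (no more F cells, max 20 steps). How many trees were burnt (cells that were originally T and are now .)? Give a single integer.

Step 1: +5 fires, +2 burnt (F count now 5)
Step 2: +7 fires, +5 burnt (F count now 7)
Step 3: +6 fires, +7 burnt (F count now 6)
Step 4: +2 fires, +6 burnt (F count now 2)
Step 5: +0 fires, +2 burnt (F count now 0)
Fire out after step 5
Initially T: 21, now '.': 29
Total burnt (originally-T cells now '.'): 20

Answer: 20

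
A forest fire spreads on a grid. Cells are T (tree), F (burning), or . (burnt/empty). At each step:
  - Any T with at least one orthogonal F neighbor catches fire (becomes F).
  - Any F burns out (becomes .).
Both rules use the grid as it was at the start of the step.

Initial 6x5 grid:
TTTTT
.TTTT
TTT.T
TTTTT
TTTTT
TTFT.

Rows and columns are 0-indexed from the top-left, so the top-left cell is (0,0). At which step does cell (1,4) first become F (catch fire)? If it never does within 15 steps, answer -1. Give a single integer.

Step 1: cell (1,4)='T' (+3 fires, +1 burnt)
Step 2: cell (1,4)='T' (+4 fires, +3 burnt)
Step 3: cell (1,4)='T' (+5 fires, +4 burnt)
Step 4: cell (1,4)='T' (+4 fires, +5 burnt)
Step 5: cell (1,4)='T' (+5 fires, +4 burnt)
Step 6: cell (1,4)='F' (+3 fires, +5 burnt)
  -> target ignites at step 6
Step 7: cell (1,4)='.' (+2 fires, +3 burnt)
Step 8: cell (1,4)='.' (+0 fires, +2 burnt)
  fire out at step 8

6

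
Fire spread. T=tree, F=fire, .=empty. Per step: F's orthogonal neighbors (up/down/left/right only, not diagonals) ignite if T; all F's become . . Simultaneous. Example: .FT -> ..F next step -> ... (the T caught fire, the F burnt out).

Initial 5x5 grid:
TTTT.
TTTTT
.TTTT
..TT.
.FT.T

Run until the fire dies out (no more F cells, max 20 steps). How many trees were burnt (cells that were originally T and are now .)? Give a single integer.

Answer: 16

Derivation:
Step 1: +1 fires, +1 burnt (F count now 1)
Step 2: +1 fires, +1 burnt (F count now 1)
Step 3: +2 fires, +1 burnt (F count now 2)
Step 4: +3 fires, +2 burnt (F count now 3)
Step 5: +4 fires, +3 burnt (F count now 4)
Step 6: +4 fires, +4 burnt (F count now 4)
Step 7: +1 fires, +4 burnt (F count now 1)
Step 8: +0 fires, +1 burnt (F count now 0)
Fire out after step 8
Initially T: 17, now '.': 24
Total burnt (originally-T cells now '.'): 16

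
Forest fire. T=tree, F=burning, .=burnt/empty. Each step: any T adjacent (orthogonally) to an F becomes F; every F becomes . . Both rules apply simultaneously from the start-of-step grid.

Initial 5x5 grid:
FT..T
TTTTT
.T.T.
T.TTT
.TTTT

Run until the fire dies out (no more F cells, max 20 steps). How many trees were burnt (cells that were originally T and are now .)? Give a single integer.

Step 1: +2 fires, +1 burnt (F count now 2)
Step 2: +1 fires, +2 burnt (F count now 1)
Step 3: +2 fires, +1 burnt (F count now 2)
Step 4: +1 fires, +2 burnt (F count now 1)
Step 5: +2 fires, +1 burnt (F count now 2)
Step 6: +2 fires, +2 burnt (F count now 2)
Step 7: +3 fires, +2 burnt (F count now 3)
Step 8: +2 fires, +3 burnt (F count now 2)
Step 9: +1 fires, +2 burnt (F count now 1)
Step 10: +0 fires, +1 burnt (F count now 0)
Fire out after step 10
Initially T: 17, now '.': 24
Total burnt (originally-T cells now '.'): 16

Answer: 16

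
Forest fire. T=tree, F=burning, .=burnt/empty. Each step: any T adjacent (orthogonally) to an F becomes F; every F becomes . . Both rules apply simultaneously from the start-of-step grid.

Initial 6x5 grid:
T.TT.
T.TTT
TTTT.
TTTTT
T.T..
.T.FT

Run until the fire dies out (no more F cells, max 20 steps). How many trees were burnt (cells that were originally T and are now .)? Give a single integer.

Step 1: +1 fires, +1 burnt (F count now 1)
Step 2: +0 fires, +1 burnt (F count now 0)
Fire out after step 2
Initially T: 20, now '.': 11
Total burnt (originally-T cells now '.'): 1

Answer: 1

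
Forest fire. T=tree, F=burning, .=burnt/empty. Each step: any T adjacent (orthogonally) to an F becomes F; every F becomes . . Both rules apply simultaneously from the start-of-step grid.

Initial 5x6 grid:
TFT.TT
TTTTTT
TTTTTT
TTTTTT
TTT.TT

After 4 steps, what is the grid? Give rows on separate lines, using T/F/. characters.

Step 1: 3 trees catch fire, 1 burn out
  F.F.TT
  TFTTTT
  TTTTTT
  TTTTTT
  TTT.TT
Step 2: 3 trees catch fire, 3 burn out
  ....TT
  F.FTTT
  TFTTTT
  TTTTTT
  TTT.TT
Step 3: 4 trees catch fire, 3 burn out
  ....TT
  ...FTT
  F.FTTT
  TFTTTT
  TTT.TT
Step 4: 5 trees catch fire, 4 burn out
  ....TT
  ....FT
  ...FTT
  F.FTTT
  TFT.TT

....TT
....FT
...FTT
F.FTTT
TFT.TT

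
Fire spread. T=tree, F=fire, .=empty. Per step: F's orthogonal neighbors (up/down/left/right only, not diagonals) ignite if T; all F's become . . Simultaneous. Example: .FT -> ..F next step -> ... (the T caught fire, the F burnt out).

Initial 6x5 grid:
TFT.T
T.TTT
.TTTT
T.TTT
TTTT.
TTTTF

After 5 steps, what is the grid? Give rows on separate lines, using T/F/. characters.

Step 1: 3 trees catch fire, 2 burn out
  F.F.T
  T.TTT
  .TTTT
  T.TTT
  TTTT.
  TTTF.
Step 2: 4 trees catch fire, 3 burn out
  ....T
  F.FTT
  .TTTT
  T.TTT
  TTTF.
  TTF..
Step 3: 5 trees catch fire, 4 burn out
  ....T
  ...FT
  .TFTT
  T.TFT
  TTF..
  TF...
Step 4: 7 trees catch fire, 5 burn out
  ....T
  ....F
  .F.FT
  T.F.F
  TF...
  F....
Step 5: 3 trees catch fire, 7 burn out
  ....F
  .....
  ....F
  T....
  F....
  .....

....F
.....
....F
T....
F....
.....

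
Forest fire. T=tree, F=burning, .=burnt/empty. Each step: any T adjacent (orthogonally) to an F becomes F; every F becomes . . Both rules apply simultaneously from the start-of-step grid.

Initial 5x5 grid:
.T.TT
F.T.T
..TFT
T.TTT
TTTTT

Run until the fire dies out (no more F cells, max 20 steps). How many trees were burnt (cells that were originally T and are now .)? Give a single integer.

Step 1: +3 fires, +2 burnt (F count now 3)
Step 2: +5 fires, +3 burnt (F count now 5)
Step 3: +3 fires, +5 burnt (F count now 3)
Step 4: +2 fires, +3 burnt (F count now 2)
Step 5: +1 fires, +2 burnt (F count now 1)
Step 6: +1 fires, +1 burnt (F count now 1)
Step 7: +0 fires, +1 burnt (F count now 0)
Fire out after step 7
Initially T: 16, now '.': 24
Total burnt (originally-T cells now '.'): 15

Answer: 15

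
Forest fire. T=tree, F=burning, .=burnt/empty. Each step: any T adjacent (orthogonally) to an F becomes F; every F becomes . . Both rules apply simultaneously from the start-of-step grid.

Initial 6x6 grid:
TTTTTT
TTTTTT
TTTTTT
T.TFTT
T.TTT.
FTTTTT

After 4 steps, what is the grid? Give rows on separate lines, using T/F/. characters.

Step 1: 6 trees catch fire, 2 burn out
  TTTTTT
  TTTTTT
  TTTFTT
  T.F.FT
  F.TFT.
  .FTTTT
Step 2: 9 trees catch fire, 6 burn out
  TTTTTT
  TTTFTT
  TTF.FT
  F....F
  ..F.F.
  ..FFTT
Step 3: 7 trees catch fire, 9 burn out
  TTTFTT
  TTF.FT
  FF...F
  ......
  ......
  ....FT
Step 4: 6 trees catch fire, 7 burn out
  TTF.FT
  FF...F
  ......
  ......
  ......
  .....F

TTF.FT
FF...F
......
......
......
.....F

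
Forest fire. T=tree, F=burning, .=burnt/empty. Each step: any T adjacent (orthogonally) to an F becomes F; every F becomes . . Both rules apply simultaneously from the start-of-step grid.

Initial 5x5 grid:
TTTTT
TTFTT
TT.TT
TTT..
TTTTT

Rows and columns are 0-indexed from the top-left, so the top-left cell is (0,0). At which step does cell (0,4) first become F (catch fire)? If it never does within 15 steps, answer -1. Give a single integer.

Step 1: cell (0,4)='T' (+3 fires, +1 burnt)
Step 2: cell (0,4)='T' (+6 fires, +3 burnt)
Step 3: cell (0,4)='F' (+5 fires, +6 burnt)
  -> target ignites at step 3
Step 4: cell (0,4)='.' (+3 fires, +5 burnt)
Step 5: cell (0,4)='.' (+2 fires, +3 burnt)
Step 6: cell (0,4)='.' (+1 fires, +2 burnt)
Step 7: cell (0,4)='.' (+1 fires, +1 burnt)
Step 8: cell (0,4)='.' (+0 fires, +1 burnt)
  fire out at step 8

3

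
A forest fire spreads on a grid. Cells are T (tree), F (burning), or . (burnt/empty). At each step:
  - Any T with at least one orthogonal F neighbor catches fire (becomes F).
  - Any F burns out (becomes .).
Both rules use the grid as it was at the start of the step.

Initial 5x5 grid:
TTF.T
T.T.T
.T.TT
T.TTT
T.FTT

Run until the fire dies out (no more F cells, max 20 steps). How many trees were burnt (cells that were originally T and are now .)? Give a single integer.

Step 1: +4 fires, +2 burnt (F count now 4)
Step 2: +3 fires, +4 burnt (F count now 3)
Step 3: +3 fires, +3 burnt (F count now 3)
Step 4: +1 fires, +3 burnt (F count now 1)
Step 5: +1 fires, +1 burnt (F count now 1)
Step 6: +1 fires, +1 burnt (F count now 1)
Step 7: +0 fires, +1 burnt (F count now 0)
Fire out after step 7
Initially T: 16, now '.': 22
Total burnt (originally-T cells now '.'): 13

Answer: 13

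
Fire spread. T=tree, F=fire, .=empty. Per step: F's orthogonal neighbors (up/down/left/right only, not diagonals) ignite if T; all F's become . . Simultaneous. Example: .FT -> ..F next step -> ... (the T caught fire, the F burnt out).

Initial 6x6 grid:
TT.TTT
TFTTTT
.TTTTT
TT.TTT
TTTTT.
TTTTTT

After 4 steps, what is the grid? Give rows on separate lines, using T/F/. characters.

Step 1: 4 trees catch fire, 1 burn out
  TF.TTT
  F.FTTT
  .FTTTT
  TT.TTT
  TTTTT.
  TTTTTT
Step 2: 4 trees catch fire, 4 burn out
  F..TTT
  ...FTT
  ..FTTT
  TF.TTT
  TTTTT.
  TTTTTT
Step 3: 5 trees catch fire, 4 burn out
  ...FTT
  ....FT
  ...FTT
  F..TTT
  TFTTT.
  TTTTTT
Step 4: 7 trees catch fire, 5 burn out
  ....FT
  .....F
  ....FT
  ...FTT
  F.FTT.
  TFTTTT

....FT
.....F
....FT
...FTT
F.FTT.
TFTTTT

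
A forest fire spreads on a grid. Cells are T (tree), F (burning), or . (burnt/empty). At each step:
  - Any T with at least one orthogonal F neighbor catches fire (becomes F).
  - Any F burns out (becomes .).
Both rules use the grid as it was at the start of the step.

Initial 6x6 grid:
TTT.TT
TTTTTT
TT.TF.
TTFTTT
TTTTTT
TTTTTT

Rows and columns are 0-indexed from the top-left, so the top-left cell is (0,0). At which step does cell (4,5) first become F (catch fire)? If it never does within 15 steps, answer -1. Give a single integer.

Step 1: cell (4,5)='T' (+6 fires, +2 burnt)
Step 2: cell (4,5)='T' (+10 fires, +6 burnt)
Step 3: cell (4,5)='F' (+9 fires, +10 burnt)
  -> target ignites at step 3
Step 4: cell (4,5)='.' (+5 fires, +9 burnt)
Step 5: cell (4,5)='.' (+1 fires, +5 burnt)
Step 6: cell (4,5)='.' (+0 fires, +1 burnt)
  fire out at step 6

3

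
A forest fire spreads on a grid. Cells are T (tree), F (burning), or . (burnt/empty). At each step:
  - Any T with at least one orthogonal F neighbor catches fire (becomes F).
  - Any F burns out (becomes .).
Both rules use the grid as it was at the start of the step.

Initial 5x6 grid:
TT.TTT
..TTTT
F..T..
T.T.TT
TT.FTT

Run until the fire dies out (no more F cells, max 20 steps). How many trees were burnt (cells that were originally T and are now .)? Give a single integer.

Step 1: +2 fires, +2 burnt (F count now 2)
Step 2: +3 fires, +2 burnt (F count now 3)
Step 3: +2 fires, +3 burnt (F count now 2)
Step 4: +0 fires, +2 burnt (F count now 0)
Fire out after step 4
Initially T: 18, now '.': 19
Total burnt (originally-T cells now '.'): 7

Answer: 7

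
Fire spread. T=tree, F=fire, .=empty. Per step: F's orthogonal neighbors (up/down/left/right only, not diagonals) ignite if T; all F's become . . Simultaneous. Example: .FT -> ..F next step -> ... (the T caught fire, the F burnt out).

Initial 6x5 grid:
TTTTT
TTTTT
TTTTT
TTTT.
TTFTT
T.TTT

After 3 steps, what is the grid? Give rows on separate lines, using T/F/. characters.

Step 1: 4 trees catch fire, 1 burn out
  TTTTT
  TTTTT
  TTTTT
  TTFT.
  TF.FT
  T.FTT
Step 2: 6 trees catch fire, 4 burn out
  TTTTT
  TTTTT
  TTFTT
  TF.F.
  F...F
  T..FT
Step 3: 6 trees catch fire, 6 burn out
  TTTTT
  TTFTT
  TF.FT
  F....
  .....
  F...F

TTTTT
TTFTT
TF.FT
F....
.....
F...F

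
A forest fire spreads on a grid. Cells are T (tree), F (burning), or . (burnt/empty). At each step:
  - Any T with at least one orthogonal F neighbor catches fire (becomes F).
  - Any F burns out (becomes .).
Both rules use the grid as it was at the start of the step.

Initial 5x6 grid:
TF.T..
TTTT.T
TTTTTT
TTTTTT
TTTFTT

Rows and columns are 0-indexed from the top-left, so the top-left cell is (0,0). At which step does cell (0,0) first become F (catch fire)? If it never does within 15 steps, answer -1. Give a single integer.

Step 1: cell (0,0)='F' (+5 fires, +2 burnt)
  -> target ignites at step 1
Step 2: cell (0,0)='.' (+8 fires, +5 burnt)
Step 3: cell (0,0)='.' (+7 fires, +8 burnt)
Step 4: cell (0,0)='.' (+3 fires, +7 burnt)
Step 5: cell (0,0)='.' (+1 fires, +3 burnt)
Step 6: cell (0,0)='.' (+0 fires, +1 burnt)
  fire out at step 6

1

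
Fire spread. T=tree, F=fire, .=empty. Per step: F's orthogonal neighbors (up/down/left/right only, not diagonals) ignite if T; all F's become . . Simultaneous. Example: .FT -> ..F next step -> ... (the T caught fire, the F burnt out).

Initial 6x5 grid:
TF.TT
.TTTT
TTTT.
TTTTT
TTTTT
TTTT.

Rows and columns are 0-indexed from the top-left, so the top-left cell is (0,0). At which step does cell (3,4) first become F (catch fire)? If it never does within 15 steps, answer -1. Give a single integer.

Step 1: cell (3,4)='T' (+2 fires, +1 burnt)
Step 2: cell (3,4)='T' (+2 fires, +2 burnt)
Step 3: cell (3,4)='T' (+4 fires, +2 burnt)
Step 4: cell (3,4)='T' (+6 fires, +4 burnt)
Step 5: cell (3,4)='T' (+5 fires, +6 burnt)
Step 6: cell (3,4)='F' (+4 fires, +5 burnt)
  -> target ignites at step 6
Step 7: cell (3,4)='.' (+2 fires, +4 burnt)
Step 8: cell (3,4)='.' (+0 fires, +2 burnt)
  fire out at step 8

6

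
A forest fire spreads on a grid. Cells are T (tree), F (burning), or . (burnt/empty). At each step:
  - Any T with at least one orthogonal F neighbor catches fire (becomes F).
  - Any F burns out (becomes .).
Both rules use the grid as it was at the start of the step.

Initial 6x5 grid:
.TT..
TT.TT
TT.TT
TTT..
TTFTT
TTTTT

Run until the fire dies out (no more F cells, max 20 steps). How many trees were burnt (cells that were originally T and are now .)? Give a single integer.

Step 1: +4 fires, +1 burnt (F count now 4)
Step 2: +5 fires, +4 burnt (F count now 5)
Step 3: +4 fires, +5 burnt (F count now 4)
Step 4: +2 fires, +4 burnt (F count now 2)
Step 5: +2 fires, +2 burnt (F count now 2)
Step 6: +1 fires, +2 burnt (F count now 1)
Step 7: +0 fires, +1 burnt (F count now 0)
Fire out after step 7
Initially T: 22, now '.': 26
Total burnt (originally-T cells now '.'): 18

Answer: 18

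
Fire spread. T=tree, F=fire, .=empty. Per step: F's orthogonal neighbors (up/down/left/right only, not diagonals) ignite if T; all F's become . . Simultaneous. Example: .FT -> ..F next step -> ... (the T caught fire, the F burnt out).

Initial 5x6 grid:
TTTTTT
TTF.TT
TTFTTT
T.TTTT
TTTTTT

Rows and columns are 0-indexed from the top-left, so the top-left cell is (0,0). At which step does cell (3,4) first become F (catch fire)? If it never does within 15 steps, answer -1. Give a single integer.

Step 1: cell (3,4)='T' (+5 fires, +2 burnt)
Step 2: cell (3,4)='T' (+7 fires, +5 burnt)
Step 3: cell (3,4)='F' (+8 fires, +7 burnt)
  -> target ignites at step 3
Step 4: cell (3,4)='.' (+5 fires, +8 burnt)
Step 5: cell (3,4)='.' (+1 fires, +5 burnt)
Step 6: cell (3,4)='.' (+0 fires, +1 burnt)
  fire out at step 6

3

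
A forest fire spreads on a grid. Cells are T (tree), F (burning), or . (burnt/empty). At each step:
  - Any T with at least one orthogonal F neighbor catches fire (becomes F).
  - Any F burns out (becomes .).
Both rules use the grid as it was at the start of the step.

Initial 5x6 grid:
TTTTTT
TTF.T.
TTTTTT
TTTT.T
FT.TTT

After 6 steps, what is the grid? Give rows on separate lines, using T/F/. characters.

Step 1: 5 trees catch fire, 2 burn out
  TTFTTT
  TF..T.
  TTFTTT
  FTTT.T
  .F.TTT
Step 2: 8 trees catch fire, 5 burn out
  TF.FTT
  F...T.
  FF.FTT
  .FFT.T
  ...TTT
Step 3: 4 trees catch fire, 8 burn out
  F...FT
  ....T.
  ....FT
  ...F.T
  ...TTT
Step 4: 4 trees catch fire, 4 burn out
  .....F
  ....F.
  .....F
  .....T
  ...FTT
Step 5: 2 trees catch fire, 4 burn out
  ......
  ......
  ......
  .....F
  ....FT
Step 6: 1 trees catch fire, 2 burn out
  ......
  ......
  ......
  ......
  .....F

......
......
......
......
.....F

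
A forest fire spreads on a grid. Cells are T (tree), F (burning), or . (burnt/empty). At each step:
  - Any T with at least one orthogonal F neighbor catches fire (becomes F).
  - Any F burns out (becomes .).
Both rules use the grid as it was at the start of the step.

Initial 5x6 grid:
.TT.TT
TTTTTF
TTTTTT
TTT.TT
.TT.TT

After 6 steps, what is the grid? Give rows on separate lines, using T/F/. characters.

Step 1: 3 trees catch fire, 1 burn out
  .TT.TF
  TTTTF.
  TTTTTF
  TTT.TT
  .TT.TT
Step 2: 4 trees catch fire, 3 burn out
  .TT.F.
  TTTF..
  TTTTF.
  TTT.TF
  .TT.TT
Step 3: 4 trees catch fire, 4 burn out
  .TT...
  TTF...
  TTTF..
  TTT.F.
  .TT.TF
Step 4: 4 trees catch fire, 4 burn out
  .TF...
  TF....
  TTF...
  TTT...
  .TT.F.
Step 5: 4 trees catch fire, 4 burn out
  .F....
  F.....
  TF....
  TTF...
  .TT...
Step 6: 3 trees catch fire, 4 burn out
  ......
  ......
  F.....
  TF....
  .TF...

......
......
F.....
TF....
.TF...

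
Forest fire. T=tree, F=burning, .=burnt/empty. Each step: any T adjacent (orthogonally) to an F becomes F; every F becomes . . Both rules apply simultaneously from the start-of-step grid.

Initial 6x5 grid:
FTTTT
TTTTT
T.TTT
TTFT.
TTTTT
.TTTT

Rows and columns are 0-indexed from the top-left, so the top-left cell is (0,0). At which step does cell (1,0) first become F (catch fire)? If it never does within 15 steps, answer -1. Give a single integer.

Step 1: cell (1,0)='F' (+6 fires, +2 burnt)
  -> target ignites at step 1
Step 2: cell (1,0)='.' (+9 fires, +6 burnt)
Step 3: cell (1,0)='.' (+7 fires, +9 burnt)
Step 4: cell (1,0)='.' (+3 fires, +7 burnt)
Step 5: cell (1,0)='.' (+0 fires, +3 burnt)
  fire out at step 5

1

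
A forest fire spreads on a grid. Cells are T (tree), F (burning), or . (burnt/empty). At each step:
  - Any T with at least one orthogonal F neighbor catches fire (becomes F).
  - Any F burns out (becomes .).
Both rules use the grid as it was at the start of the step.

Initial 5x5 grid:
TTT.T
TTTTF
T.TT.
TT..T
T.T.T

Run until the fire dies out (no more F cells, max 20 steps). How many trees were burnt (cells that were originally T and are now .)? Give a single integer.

Step 1: +2 fires, +1 burnt (F count now 2)
Step 2: +2 fires, +2 burnt (F count now 2)
Step 3: +3 fires, +2 burnt (F count now 3)
Step 4: +2 fires, +3 burnt (F count now 2)
Step 5: +2 fires, +2 burnt (F count now 2)
Step 6: +1 fires, +2 burnt (F count now 1)
Step 7: +2 fires, +1 burnt (F count now 2)
Step 8: +0 fires, +2 burnt (F count now 0)
Fire out after step 8
Initially T: 17, now '.': 22
Total burnt (originally-T cells now '.'): 14

Answer: 14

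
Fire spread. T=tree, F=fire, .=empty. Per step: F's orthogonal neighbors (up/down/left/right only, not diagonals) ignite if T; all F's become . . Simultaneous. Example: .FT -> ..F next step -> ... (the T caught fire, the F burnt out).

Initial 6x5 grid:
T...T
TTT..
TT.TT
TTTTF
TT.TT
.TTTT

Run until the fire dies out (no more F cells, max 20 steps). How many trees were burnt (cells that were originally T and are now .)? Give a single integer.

Step 1: +3 fires, +1 burnt (F count now 3)
Step 2: +4 fires, +3 burnt (F count now 4)
Step 3: +2 fires, +4 burnt (F count now 2)
Step 4: +4 fires, +2 burnt (F count now 4)
Step 5: +4 fires, +4 burnt (F count now 4)
Step 6: +2 fires, +4 burnt (F count now 2)
Step 7: +1 fires, +2 burnt (F count now 1)
Step 8: +0 fires, +1 burnt (F count now 0)
Fire out after step 8
Initially T: 21, now '.': 29
Total burnt (originally-T cells now '.'): 20

Answer: 20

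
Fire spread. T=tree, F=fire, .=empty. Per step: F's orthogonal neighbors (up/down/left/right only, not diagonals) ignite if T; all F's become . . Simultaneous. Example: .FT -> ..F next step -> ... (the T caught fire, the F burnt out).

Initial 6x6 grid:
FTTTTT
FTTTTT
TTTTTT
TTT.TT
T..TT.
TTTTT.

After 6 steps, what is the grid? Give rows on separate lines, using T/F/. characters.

Step 1: 3 trees catch fire, 2 burn out
  .FTTTT
  .FTTTT
  FTTTTT
  TTT.TT
  T..TT.
  TTTTT.
Step 2: 4 trees catch fire, 3 burn out
  ..FTTT
  ..FTTT
  .FTTTT
  FTT.TT
  T..TT.
  TTTTT.
Step 3: 5 trees catch fire, 4 burn out
  ...FTT
  ...FTT
  ..FTTT
  .FT.TT
  F..TT.
  TTTTT.
Step 4: 5 trees catch fire, 5 burn out
  ....FT
  ....FT
  ...FTT
  ..F.TT
  ...TT.
  FTTTT.
Step 5: 4 trees catch fire, 5 burn out
  .....F
  .....F
  ....FT
  ....TT
  ...TT.
  .FTTT.
Step 6: 3 trees catch fire, 4 burn out
  ......
  ......
  .....F
  ....FT
  ...TT.
  ..FTT.

......
......
.....F
....FT
...TT.
..FTT.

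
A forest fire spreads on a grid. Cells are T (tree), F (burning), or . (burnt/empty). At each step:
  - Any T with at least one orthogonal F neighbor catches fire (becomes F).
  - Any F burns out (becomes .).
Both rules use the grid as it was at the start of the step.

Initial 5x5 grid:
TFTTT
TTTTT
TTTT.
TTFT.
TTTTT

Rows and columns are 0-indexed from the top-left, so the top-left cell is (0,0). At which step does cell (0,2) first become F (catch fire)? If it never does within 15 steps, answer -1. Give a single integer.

Step 1: cell (0,2)='F' (+7 fires, +2 burnt)
  -> target ignites at step 1
Step 2: cell (0,2)='.' (+8 fires, +7 burnt)
Step 3: cell (0,2)='.' (+5 fires, +8 burnt)
Step 4: cell (0,2)='.' (+1 fires, +5 burnt)
Step 5: cell (0,2)='.' (+0 fires, +1 burnt)
  fire out at step 5

1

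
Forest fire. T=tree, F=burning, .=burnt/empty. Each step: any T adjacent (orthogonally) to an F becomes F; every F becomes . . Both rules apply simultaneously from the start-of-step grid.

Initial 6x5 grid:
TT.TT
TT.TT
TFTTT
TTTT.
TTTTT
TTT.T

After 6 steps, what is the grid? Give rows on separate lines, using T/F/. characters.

Step 1: 4 trees catch fire, 1 burn out
  TT.TT
  TF.TT
  F.FTT
  TFTT.
  TTTTT
  TTT.T
Step 2: 6 trees catch fire, 4 burn out
  TF.TT
  F..TT
  ...FT
  F.FT.
  TFTTT
  TTT.T
Step 3: 7 trees catch fire, 6 burn out
  F..TT
  ...FT
  ....F
  ...F.
  F.FTT
  TFT.T
Step 4: 5 trees catch fire, 7 burn out
  ...FT
  ....F
  .....
  .....
  ...FT
  F.F.T
Step 5: 2 trees catch fire, 5 burn out
  ....F
  .....
  .....
  .....
  ....F
  ....T
Step 6: 1 trees catch fire, 2 burn out
  .....
  .....
  .....
  .....
  .....
  ....F

.....
.....
.....
.....
.....
....F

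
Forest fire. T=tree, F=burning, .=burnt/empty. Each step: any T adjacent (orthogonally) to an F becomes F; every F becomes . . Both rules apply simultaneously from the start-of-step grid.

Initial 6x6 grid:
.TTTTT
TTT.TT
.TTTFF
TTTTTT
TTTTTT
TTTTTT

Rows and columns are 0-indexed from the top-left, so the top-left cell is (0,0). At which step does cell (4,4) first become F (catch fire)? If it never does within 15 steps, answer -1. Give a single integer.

Step 1: cell (4,4)='T' (+5 fires, +2 burnt)
Step 2: cell (4,4)='F' (+6 fires, +5 burnt)
  -> target ignites at step 2
Step 3: cell (4,4)='.' (+7 fires, +6 burnt)
Step 4: cell (4,4)='.' (+5 fires, +7 burnt)
Step 5: cell (4,4)='.' (+5 fires, +5 burnt)
Step 6: cell (4,4)='.' (+2 fires, +5 burnt)
Step 7: cell (4,4)='.' (+1 fires, +2 burnt)
Step 8: cell (4,4)='.' (+0 fires, +1 burnt)
  fire out at step 8

2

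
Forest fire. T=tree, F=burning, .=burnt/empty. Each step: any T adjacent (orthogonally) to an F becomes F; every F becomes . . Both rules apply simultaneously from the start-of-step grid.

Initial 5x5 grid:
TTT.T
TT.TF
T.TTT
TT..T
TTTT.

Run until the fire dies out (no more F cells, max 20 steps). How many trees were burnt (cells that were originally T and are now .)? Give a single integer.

Answer: 6

Derivation:
Step 1: +3 fires, +1 burnt (F count now 3)
Step 2: +2 fires, +3 burnt (F count now 2)
Step 3: +1 fires, +2 burnt (F count now 1)
Step 4: +0 fires, +1 burnt (F count now 0)
Fire out after step 4
Initially T: 18, now '.': 13
Total burnt (originally-T cells now '.'): 6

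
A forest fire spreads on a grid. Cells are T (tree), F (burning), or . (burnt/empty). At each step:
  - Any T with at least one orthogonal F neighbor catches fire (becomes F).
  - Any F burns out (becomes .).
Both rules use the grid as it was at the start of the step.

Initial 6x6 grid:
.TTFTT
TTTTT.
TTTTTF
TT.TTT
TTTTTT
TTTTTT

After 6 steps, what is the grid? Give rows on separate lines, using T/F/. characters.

Step 1: 5 trees catch fire, 2 burn out
  .TF.FT
  TTTFT.
  TTTTF.
  TT.TTF
  TTTTTT
  TTTTTT
Step 2: 7 trees catch fire, 5 burn out
  .F...F
  TTF.F.
  TTTF..
  TT.TF.
  TTTTTF
  TTTTTT
Step 3: 5 trees catch fire, 7 burn out
  ......
  TF....
  TTF...
  TT.F..
  TTTTF.
  TTTTTF
Step 4: 4 trees catch fire, 5 burn out
  ......
  F.....
  TF....
  TT....
  TTTF..
  TTTTF.
Step 5: 4 trees catch fire, 4 burn out
  ......
  ......
  F.....
  TF....
  TTF...
  TTTF..
Step 6: 3 trees catch fire, 4 burn out
  ......
  ......
  ......
  F.....
  TF....
  TTF...

......
......
......
F.....
TF....
TTF...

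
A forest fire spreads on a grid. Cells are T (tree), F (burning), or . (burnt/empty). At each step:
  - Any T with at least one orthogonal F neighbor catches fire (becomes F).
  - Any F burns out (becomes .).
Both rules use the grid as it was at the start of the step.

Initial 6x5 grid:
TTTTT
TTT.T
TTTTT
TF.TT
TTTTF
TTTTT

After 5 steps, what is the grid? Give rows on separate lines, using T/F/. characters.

Step 1: 6 trees catch fire, 2 burn out
  TTTTT
  TTT.T
  TFTTT
  F..TF
  TFTF.
  TTTTF
Step 2: 9 trees catch fire, 6 burn out
  TTTTT
  TFT.T
  F.FTF
  ...F.
  F.F..
  TFTF.
Step 3: 7 trees catch fire, 9 burn out
  TFTTT
  F.F.F
  ...F.
  .....
  .....
  F.F..
Step 4: 3 trees catch fire, 7 burn out
  F.FTF
  .....
  .....
  .....
  .....
  .....
Step 5: 1 trees catch fire, 3 burn out
  ...F.
  .....
  .....
  .....
  .....
  .....

...F.
.....
.....
.....
.....
.....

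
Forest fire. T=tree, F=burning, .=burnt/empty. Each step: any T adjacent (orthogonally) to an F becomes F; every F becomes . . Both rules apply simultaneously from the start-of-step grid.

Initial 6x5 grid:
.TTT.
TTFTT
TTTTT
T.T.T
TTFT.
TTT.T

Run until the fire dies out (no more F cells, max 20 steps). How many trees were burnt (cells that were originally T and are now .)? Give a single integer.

Answer: 21

Derivation:
Step 1: +8 fires, +2 burnt (F count now 8)
Step 2: +8 fires, +8 burnt (F count now 8)
Step 3: +4 fires, +8 burnt (F count now 4)
Step 4: +1 fires, +4 burnt (F count now 1)
Step 5: +0 fires, +1 burnt (F count now 0)
Fire out after step 5
Initially T: 22, now '.': 29
Total burnt (originally-T cells now '.'): 21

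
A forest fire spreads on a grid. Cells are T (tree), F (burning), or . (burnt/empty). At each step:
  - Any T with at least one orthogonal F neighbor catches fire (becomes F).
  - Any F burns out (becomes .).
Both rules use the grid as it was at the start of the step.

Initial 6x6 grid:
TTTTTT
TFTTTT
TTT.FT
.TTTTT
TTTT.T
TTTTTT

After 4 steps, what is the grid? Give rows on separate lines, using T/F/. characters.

Step 1: 7 trees catch fire, 2 burn out
  TFTTTT
  F.FTFT
  TFT..F
  .TTTFT
  TTTT.T
  TTTTTT
Step 2: 10 trees catch fire, 7 burn out
  F.FTFT
  ...F.F
  F.F...
  .FTF.F
  TTTT.T
  TTTTTT
Step 3: 6 trees catch fire, 10 burn out
  ...F.F
  ......
  ......
  ..F...
  TFTF.F
  TTTTTT
Step 4: 5 trees catch fire, 6 burn out
  ......
  ......
  ......
  ......
  F.F...
  TFTFTF

......
......
......
......
F.F...
TFTFTF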